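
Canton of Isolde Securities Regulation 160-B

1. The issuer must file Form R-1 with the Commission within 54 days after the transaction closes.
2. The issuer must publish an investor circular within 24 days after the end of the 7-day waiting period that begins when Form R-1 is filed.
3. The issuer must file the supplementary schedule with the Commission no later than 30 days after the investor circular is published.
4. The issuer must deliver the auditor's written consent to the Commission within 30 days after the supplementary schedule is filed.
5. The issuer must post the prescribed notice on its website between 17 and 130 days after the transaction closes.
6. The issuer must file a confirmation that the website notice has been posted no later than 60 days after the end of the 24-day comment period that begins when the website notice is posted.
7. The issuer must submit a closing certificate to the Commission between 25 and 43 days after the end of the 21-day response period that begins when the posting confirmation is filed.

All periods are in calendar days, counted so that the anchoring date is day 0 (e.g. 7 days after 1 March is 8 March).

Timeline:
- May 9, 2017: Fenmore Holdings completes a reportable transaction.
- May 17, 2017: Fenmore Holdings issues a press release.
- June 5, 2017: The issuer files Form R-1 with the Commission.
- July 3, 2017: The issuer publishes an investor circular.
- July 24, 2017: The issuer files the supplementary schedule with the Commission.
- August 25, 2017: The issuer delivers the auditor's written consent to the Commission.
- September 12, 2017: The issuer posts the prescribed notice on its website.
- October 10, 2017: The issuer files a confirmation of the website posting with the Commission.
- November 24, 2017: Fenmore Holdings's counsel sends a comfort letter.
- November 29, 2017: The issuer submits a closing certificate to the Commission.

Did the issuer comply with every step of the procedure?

No

Step 1: 54 days after May 9, 2017 (when the transaction closes) is July 2, 2017; June 5, 2017 is within that limit.
Step 2: 24 days after June 12, 2017 (end of the 7-day waiting period, which began when Form R-1 is filed on June 5, 2017) is July 6, 2017; completed July 3, 2017, before the deadline.
Step 3: 30 days after July 3, 2017 (when the investor circular is published) is August 2, 2017; done July 24, 2017 — timely.
Step 4: 30 days after July 24, 2017 (when the supplementary schedule is filed) is August 23, 2017; not done until August 25, 2017, 2 days after the deadline.
Later steps need not be reached.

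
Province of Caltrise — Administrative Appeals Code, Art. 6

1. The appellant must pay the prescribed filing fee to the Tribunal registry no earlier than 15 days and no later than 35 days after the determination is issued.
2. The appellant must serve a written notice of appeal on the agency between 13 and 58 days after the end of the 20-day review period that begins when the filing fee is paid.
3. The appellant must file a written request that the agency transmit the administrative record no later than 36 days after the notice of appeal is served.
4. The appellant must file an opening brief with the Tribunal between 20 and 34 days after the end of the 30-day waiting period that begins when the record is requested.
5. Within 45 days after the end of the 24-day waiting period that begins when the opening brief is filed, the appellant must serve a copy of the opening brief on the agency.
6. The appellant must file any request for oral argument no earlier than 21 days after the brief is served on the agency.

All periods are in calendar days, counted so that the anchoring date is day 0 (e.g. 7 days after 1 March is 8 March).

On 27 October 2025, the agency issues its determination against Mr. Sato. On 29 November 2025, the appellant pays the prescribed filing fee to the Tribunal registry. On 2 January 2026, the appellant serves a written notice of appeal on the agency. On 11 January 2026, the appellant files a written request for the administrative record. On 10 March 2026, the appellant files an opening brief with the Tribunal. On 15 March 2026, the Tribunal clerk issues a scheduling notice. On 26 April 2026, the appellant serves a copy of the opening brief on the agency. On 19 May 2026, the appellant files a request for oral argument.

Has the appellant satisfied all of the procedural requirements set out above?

Step 1 — 15 and 35 days from 27 October 2025 (when the determination is issued) are 11 November 2025 and 1 December 2025 respectively; done 29 November 2025, which is between those dates.
Step 2 — 13 and 58 days from 19 December 2025 (end of the 20-day review period, which began when the filing fee is paid on 29 November 2025) are 1 January 2026 and 15 February 2026 respectively; done 2 January 2026 — within the window.
Step 3 — counting 36 days from 2 January 2026 (when the notice of appeal is served) gives a deadline of 7 February 2026; completed 11 January 2026, before the deadline.
Step 4 — 20 and 34 days from 10 February 2026 (end of the 30-day waiting period, which began when the record is requested on 11 January 2026) are 2 March 2026 and 16 March 2026 respectively; done 10 March 2026 — within the window.
Step 5 — counting 45 days from 3 April 2026 (end of the 24-day waiting period, which began when the opening brief is filed on 10 March 2026) gives a deadline of 18 May 2026; done 26 April 2026 — timely.
Step 6 — must wait 21 days from 26 April 2026 (when the brief is served on the agency), so not before 17 May 2026; 19 May 2026 is on or after that date.

Yes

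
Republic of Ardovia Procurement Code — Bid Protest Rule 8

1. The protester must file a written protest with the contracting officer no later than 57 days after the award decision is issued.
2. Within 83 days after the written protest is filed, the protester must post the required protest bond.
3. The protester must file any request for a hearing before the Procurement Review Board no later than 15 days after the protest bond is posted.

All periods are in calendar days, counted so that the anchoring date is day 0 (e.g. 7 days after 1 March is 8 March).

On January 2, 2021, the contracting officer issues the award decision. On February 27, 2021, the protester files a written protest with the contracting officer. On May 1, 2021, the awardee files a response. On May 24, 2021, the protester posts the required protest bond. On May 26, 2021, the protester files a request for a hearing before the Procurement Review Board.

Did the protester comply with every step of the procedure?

Step 1: 57 days after January 2, 2021 (when the award decision is issued) is February 28, 2021; done February 27, 2021 — timely.
Step 2: 83 days after February 27, 2021 (when the written protest is filed) is May 21, 2021; done May 24, 2021 — 3 days late.

No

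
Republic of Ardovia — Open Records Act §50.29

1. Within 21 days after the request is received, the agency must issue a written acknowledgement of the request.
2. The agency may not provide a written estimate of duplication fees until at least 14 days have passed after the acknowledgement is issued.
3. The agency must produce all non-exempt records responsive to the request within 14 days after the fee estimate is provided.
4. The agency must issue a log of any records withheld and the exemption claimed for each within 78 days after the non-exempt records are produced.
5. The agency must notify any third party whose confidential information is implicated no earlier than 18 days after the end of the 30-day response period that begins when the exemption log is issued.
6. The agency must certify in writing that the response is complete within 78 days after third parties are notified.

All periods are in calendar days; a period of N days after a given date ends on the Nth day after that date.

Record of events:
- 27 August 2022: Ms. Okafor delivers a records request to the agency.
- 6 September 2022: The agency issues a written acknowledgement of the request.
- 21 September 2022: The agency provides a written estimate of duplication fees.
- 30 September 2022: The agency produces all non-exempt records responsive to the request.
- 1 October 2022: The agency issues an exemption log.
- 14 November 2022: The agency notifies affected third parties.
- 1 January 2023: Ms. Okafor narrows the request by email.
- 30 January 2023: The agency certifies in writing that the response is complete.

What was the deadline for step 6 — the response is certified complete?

31 January 2023

Step 6 runs from 14 November 2022, when third parties are notified. 78 days after 14 November 2022 is 31 January 2023.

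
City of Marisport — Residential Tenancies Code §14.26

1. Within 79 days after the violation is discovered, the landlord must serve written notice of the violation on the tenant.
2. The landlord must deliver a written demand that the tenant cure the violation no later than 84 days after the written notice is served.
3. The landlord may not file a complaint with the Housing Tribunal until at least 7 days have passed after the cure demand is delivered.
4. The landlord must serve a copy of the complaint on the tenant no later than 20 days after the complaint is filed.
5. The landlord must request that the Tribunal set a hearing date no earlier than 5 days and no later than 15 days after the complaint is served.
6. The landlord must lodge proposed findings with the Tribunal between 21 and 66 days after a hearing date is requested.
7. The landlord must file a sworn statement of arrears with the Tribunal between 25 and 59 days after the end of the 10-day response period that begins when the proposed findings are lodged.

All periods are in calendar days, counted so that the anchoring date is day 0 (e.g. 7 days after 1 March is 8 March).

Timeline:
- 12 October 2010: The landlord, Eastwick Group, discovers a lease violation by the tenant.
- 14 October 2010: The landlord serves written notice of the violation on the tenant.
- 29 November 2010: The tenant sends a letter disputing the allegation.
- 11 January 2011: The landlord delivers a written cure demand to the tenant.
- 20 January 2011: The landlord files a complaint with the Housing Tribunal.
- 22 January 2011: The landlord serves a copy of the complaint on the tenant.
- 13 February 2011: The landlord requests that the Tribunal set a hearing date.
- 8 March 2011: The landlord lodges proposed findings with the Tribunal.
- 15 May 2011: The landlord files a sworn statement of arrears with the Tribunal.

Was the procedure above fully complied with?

No

Step 1: 79 days after 12 October 2010 (when the violation is discovered) is 30 December 2010; completed 14 October 2010, before the deadline.
Step 2: 84 days after 14 October 2010 (when the written notice is served) is 6 January 2011; 11 January 2011 misses that deadline by 5 days.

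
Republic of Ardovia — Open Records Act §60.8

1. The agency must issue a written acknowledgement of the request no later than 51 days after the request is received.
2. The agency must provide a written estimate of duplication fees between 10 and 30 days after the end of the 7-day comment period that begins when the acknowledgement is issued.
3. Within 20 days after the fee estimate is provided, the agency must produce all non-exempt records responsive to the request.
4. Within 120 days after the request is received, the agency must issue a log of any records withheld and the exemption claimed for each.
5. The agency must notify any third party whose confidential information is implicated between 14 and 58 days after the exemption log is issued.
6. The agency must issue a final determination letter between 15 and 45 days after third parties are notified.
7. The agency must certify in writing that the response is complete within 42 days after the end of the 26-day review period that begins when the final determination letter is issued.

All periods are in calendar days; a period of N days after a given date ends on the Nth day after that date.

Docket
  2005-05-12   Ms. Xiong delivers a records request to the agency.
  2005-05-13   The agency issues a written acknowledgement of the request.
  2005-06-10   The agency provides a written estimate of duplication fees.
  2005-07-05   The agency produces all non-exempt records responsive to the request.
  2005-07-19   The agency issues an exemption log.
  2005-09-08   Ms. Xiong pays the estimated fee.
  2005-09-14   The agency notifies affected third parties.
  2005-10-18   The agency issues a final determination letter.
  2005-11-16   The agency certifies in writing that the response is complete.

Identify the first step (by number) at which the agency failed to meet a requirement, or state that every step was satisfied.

Step 3

(1) due by 2005-05-12 + 51 days = 2005-07-02; done 2005-05-13 — timely.
(2) the permitted window runs from 2005-05-20 + 10 = 2005-05-30 to 2005-05-20 + 30 = 2005-06-19; done 2005-06-10 — within the window.
(3) due by 2005-06-10 + 20 days = 2005-06-30; not done until 2005-07-05, 5 days after the deadline.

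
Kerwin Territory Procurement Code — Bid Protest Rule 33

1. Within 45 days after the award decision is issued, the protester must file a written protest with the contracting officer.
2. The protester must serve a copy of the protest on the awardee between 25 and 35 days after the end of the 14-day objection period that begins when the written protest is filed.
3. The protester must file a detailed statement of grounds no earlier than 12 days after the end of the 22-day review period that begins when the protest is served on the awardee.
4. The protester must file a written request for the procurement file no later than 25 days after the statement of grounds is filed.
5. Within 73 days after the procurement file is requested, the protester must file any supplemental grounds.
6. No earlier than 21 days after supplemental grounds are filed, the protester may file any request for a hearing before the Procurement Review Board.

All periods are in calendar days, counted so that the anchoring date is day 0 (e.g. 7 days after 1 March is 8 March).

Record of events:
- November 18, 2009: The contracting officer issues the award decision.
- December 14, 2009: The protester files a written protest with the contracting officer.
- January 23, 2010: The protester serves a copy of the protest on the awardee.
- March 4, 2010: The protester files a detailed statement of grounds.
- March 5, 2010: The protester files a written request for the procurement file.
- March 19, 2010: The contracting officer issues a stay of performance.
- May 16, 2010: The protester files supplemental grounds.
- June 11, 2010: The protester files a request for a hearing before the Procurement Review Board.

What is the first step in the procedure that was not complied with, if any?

None — every step was satisfied

(1) due by November 18, 2009 + 45 days = January 2, 2010; December 14, 2009 is within that limit.
(2) the permitted window runs from December 28, 2009 + 25 = January 22, 2010 to December 28, 2009 + 35 = February 1, 2010; done January 23, 2010, which is between those dates.
(3) permitted from February 14, 2010 + 12 days = February 26, 2010 onward; March 4, 2010 is on or after that date.
(4) due by March 4, 2010 + 25 days = March 29, 2010; completed March 5, 2010, before the deadline.
(5) due by March 5, 2010 + 73 days = May 17, 2010; done May 16, 2010 — timely.
(6) permitted from May 16, 2010 + 21 days = June 6, 2010 onward; done June 11, 2010, after the minimum wait.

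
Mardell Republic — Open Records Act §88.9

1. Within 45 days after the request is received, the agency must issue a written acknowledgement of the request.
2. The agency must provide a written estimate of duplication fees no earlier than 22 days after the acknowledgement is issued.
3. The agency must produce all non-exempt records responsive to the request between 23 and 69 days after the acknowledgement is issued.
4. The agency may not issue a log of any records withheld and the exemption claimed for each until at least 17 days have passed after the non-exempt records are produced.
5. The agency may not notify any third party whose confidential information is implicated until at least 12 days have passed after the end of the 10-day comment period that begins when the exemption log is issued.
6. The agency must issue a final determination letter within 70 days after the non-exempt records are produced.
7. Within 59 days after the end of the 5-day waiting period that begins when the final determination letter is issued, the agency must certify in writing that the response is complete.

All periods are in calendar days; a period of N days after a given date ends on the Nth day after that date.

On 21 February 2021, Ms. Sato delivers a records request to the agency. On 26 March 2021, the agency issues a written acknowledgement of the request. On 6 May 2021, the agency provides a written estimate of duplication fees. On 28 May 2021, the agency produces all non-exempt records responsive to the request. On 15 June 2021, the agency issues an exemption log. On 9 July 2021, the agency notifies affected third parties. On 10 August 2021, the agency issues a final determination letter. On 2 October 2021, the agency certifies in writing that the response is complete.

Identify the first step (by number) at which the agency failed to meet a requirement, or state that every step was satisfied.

Step 6

(1) due by 21 February 2021 + 45 days = 7 April 2021; completed 26 March 2021, before the deadline.
(2) permitted from 26 March 2021 + 22 days = 17 April 2021 onward; done 6 May 2021, after the minimum wait.
(3) the permitted window runs from 26 March 2021 + 23 = 18 April 2021 to 26 March 2021 + 69 = 3 June 2021; done 28 May 2021, which is between those dates.
(4) permitted from 28 May 2021 + 17 days = 14 June 2021 onward; done 15 June 2021, after the minimum wait.
(5) permitted from 25 June 2021 + 12 days = 7 July 2021 onward; done 9 July 2021, after the minimum wait.
(6) due by 28 May 2021 + 70 days = 6 August 2021; not done until 10 August 2021, 4 days after the deadline.
The procedure was therefore not followed at step 6.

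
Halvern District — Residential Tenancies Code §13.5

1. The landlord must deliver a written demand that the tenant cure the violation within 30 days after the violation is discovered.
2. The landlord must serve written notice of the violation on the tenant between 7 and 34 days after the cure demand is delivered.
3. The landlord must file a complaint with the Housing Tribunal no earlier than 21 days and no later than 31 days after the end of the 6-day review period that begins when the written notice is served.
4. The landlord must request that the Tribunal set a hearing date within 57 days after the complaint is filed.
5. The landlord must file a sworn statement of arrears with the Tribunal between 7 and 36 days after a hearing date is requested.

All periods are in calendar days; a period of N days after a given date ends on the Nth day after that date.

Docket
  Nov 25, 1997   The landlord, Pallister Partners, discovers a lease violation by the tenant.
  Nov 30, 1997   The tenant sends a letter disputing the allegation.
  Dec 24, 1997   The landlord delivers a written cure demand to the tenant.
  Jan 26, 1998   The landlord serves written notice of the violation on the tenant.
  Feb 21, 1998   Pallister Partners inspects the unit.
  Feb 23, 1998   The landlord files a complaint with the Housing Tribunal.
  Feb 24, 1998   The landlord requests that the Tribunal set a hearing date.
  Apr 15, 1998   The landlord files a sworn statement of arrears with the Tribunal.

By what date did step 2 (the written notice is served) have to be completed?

Jan 27, 1998

Step 2 runs from Dec 24, 1997, when the cure demand is delivered. The window is 7–34 days after Dec 24, 1997; it closes on Jan 27, 1998.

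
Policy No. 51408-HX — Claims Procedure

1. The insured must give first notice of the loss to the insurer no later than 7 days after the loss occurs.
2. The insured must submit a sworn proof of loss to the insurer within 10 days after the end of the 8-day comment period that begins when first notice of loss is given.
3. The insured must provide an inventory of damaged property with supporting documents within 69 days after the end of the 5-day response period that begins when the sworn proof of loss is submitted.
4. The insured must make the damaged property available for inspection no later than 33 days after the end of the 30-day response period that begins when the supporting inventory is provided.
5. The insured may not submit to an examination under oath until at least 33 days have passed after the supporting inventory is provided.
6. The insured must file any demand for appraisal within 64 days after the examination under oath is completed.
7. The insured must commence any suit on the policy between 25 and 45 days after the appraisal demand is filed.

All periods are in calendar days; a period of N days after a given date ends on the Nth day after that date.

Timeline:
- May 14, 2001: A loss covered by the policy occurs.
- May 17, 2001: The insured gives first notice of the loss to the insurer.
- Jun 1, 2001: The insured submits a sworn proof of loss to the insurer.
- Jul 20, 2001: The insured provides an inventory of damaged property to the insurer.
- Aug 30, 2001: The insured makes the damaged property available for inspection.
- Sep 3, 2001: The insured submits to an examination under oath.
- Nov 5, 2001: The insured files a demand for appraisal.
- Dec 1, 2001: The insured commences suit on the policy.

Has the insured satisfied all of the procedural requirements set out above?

Yes

Step 1: 7 days after May 14, 2001 (when the loss occurs) is May 21, 2001; done May 17, 2001 — timely.
Step 2: 10 days after May 25, 2001 (end of the 8-day comment period, which began when first notice of loss is given on May 17, 2001) is Jun 4, 2001; completed Jun 1, 2001, before the deadline.
Step 3: 69 days after Jun 6, 2001 (end of the 5-day response period, which began when the sworn proof of loss is submitted on Jun 1, 2001) is Aug 14, 2001; done Jul 20, 2001 — timely.
Step 4: 33 days after Aug 19, 2001 (end of the 30-day response period, which began when the supporting inventory is provided on Jul 20, 2001) is Sep 21, 2001; completed Aug 30, 2001, before the deadline.
Step 5: the earliest permitted date is 33 days after Jul 20, 2001 (when the supporting inventory is provided), i.e. Aug 22, 2001; done Sep 3, 2001 — permitted.
Step 6: 64 days after Sep 3, 2001 (when the examination under oath is completed) is Nov 6, 2001; Nov 5, 2001 is within that limit.
Step 7: the window is 25–45 days after Nov 5, 2001 (when the appraisal demand is filed), so Nov 30, 2001 through Dec 20, 2001; done Dec 1, 2001 — within the window.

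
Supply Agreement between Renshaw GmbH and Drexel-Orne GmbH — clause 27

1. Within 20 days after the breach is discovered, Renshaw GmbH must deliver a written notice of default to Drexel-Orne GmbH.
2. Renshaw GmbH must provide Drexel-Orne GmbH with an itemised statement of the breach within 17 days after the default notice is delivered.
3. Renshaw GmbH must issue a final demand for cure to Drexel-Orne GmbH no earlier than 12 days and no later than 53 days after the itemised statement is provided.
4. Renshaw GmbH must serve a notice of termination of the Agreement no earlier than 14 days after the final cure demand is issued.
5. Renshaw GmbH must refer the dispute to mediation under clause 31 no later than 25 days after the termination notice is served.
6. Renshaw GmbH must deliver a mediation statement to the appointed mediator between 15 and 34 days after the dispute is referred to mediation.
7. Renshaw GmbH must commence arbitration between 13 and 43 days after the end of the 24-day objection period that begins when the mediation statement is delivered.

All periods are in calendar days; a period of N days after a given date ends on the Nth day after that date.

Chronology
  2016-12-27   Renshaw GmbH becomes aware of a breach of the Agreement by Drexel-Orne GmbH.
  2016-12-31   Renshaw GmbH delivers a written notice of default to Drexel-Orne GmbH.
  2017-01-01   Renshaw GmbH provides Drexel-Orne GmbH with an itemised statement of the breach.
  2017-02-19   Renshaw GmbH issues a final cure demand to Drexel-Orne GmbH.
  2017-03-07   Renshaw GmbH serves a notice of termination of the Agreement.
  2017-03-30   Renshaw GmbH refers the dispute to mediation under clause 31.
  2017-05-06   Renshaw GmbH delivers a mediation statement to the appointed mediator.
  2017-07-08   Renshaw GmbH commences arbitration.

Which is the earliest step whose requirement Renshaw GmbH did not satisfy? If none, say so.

Step 6

(1) due by 2016-12-27 + 20 days = 2017-01-16; 2016-12-31 is within that limit.
(2) due by 2016-12-31 + 17 days = 2017-01-17; completed 2017-01-01, before the deadline.
(3) the permitted window runs from 2017-01-01 + 12 = 2017-01-13 to 2017-01-01 + 53 = 2017-02-23; 2017-02-19 falls inside that range.
(4) permitted from 2017-02-19 + 14 days = 2017-03-05 onward; done 2017-03-07 — permitted.
(5) due by 2017-03-07 + 25 days = 2017-04-01; 2017-03-30 is within that limit.
(6) the permitted window runs from 2017-03-30 + 15 = 2017-04-14 to 2017-03-30 + 34 = 2017-05-03; done 2017-05-06 — 3 days after the window closed.
No need to go further; step 6 was not satisfied.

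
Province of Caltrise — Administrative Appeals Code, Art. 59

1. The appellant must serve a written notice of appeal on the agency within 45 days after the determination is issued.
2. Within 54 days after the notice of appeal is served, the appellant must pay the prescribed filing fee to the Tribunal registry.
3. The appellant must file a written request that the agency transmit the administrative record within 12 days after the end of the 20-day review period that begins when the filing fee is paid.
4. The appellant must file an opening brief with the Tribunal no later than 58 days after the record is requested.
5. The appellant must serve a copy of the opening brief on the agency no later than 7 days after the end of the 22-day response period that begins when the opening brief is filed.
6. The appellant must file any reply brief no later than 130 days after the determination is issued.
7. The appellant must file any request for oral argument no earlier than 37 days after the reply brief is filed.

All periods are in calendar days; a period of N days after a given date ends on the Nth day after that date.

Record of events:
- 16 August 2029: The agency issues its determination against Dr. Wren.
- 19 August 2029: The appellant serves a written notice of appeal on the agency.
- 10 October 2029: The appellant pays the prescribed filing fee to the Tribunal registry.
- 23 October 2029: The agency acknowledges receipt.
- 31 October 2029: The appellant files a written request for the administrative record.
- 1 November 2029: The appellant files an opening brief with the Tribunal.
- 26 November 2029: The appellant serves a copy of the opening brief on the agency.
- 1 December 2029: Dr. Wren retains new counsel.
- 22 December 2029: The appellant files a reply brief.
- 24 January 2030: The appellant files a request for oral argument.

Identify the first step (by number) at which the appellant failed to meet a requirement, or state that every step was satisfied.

Step 7

Step 1 — counting 45 days from 16 August 2029 (when the determination is issued) gives a deadline of 30 September 2029; done 19 August 2029 — timely.
Step 2 — counting 54 days from 19 August 2029 (when the notice of appeal is served) gives a deadline of 12 October 2029; completed 10 October 2029, before the deadline.
Step 3 — counting 12 days from 30 October 2029 (end of the 20-day review period, which began when the filing fee is paid on 10 October 2029) gives a deadline of 11 November 2029; done 31 October 2029 — timely.
Step 4 — counting 58 days from 31 October 2029 (when the record is requested) gives a deadline of 28 December 2029; done 1 November 2029 — timely.
Step 5 — counting 7 days from 23 November 2029 (end of the 22-day response period, which began when the opening brief is filed on 1 November 2029) gives a deadline of 30 November 2029; completed 26 November 2029, before the deadline.
Step 6 — counting 130 days from 16 August 2029 (when the determination is issued) gives a deadline of 24 December 2029; done 22 December 2029 — timely.
Step 7 — must wait 37 days from 22 December 2029 (when the reply brief is filed), so not before 28 January 2030; 24 January 2030 is 4 days before the earliest permitted date.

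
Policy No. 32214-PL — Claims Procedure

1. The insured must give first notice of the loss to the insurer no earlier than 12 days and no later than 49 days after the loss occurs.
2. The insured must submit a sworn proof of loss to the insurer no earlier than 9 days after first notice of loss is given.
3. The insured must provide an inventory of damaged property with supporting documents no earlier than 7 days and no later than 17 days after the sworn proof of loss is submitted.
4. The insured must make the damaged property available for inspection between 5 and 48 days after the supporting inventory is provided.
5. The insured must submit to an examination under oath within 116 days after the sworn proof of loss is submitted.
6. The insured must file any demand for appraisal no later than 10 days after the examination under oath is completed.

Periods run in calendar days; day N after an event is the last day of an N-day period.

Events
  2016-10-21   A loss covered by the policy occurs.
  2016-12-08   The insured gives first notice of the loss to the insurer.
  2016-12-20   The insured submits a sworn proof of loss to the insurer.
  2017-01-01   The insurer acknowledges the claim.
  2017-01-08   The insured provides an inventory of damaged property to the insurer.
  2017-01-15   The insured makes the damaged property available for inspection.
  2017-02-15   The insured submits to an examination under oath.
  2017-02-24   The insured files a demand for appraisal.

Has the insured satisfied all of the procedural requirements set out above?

Step 1 — 12 and 49 days from 2016-10-21 (when the loss occurs) are 2016-11-02 and 2016-12-09 respectively; done 2016-12-08, which is between those dates.
Step 2 — must wait 9 days from 2016-12-08 (when first notice of loss is given), so not before 2016-12-17; done 2016-12-20, after the minimum wait.
Step 3 — 7 and 17 days from 2016-12-20 (when the sworn proof of loss is submitted) are 2016-12-27 and 2017-01-06 respectively; done 2017-01-08 — 2 days after the window closed.

No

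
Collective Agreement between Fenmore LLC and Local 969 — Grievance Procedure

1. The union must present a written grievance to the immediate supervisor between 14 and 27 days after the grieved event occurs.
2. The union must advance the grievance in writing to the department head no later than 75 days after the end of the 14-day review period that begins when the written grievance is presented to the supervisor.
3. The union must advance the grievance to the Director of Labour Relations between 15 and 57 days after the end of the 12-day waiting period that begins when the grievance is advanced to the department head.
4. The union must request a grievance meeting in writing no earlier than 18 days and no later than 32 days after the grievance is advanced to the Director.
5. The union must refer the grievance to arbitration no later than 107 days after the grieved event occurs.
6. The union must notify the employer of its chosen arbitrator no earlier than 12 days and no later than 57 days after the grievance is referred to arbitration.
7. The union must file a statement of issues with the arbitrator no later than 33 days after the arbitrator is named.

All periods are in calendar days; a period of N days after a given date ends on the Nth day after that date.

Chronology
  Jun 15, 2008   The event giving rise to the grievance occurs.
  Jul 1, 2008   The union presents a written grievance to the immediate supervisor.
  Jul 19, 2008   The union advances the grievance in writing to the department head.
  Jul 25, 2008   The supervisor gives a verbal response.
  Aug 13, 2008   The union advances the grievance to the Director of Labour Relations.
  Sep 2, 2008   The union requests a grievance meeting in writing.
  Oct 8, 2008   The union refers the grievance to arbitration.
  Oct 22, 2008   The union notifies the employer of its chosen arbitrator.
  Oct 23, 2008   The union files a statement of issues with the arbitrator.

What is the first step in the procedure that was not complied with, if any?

Step 3

(1) the permitted window runs from Jun 15, 2008 + 14 = Jun 29, 2008 to Jun 15, 2008 + 27 = Jul 12, 2008; done Jul 1, 2008 — within the window.
(2) due by Jul 15, 2008 + 75 days = Sep 28, 2008; completed Jul 19, 2008, before the deadline.
(3) the permitted window runs from Jul 31, 2008 + 15 = Aug 15, 2008 to Jul 31, 2008 + 57 = Sep 26, 2008; Aug 13, 2008 is 2 days too early.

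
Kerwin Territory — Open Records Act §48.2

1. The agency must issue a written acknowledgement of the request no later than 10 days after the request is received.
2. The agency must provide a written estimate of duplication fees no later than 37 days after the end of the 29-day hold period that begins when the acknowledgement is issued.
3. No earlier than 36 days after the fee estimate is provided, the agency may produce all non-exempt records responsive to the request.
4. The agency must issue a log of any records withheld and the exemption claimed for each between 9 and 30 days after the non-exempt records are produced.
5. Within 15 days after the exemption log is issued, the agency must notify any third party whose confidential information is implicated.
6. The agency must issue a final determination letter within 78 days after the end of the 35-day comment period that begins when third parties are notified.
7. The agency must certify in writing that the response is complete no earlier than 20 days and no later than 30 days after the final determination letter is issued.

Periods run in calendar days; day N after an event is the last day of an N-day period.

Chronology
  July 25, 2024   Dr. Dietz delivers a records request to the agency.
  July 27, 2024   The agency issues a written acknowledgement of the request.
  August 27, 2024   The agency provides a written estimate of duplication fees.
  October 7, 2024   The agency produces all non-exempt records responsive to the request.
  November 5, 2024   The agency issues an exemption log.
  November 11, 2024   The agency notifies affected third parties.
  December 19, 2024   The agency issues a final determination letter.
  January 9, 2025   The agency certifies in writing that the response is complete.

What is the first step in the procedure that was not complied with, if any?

Step 1 — counting 10 days from July 25, 2024 (when the request is received) gives a deadline of August 4, 2024; done July 27, 2024 — timely.
Step 2 — counting 37 days from August 25, 2024 (end of the 29-day hold period, which began when the acknowledgement is issued on July 27, 2024) gives a deadline of October 1, 2024; completed August 27, 2024, before the deadline.
Step 3 — must wait 36 days from August 27, 2024 (when the fee estimate is provided), so not before October 2, 2024; done October 7, 2024 — permitted.
Step 4 — 9 and 30 days from October 7, 2024 (when the non-exempt records are produced) are October 16, 2024 and November 6, 2024 respectively; November 5, 2024 falls inside that range.
Step 5 — counting 15 days from November 5, 2024 (when the exemption log is issued) gives a deadline of November 20, 2024; completed November 11, 2024, before the deadline.
Step 6 — counting 78 days from December 16, 2024 (end of the 35-day comment period, which began when third parties are notified on November 11, 2024) gives a deadline of March 4, 2025; completed December 19, 2024, before the deadline.
Step 7 — 20 and 30 days from December 19, 2024 (when the final determination letter is issued) are January 8, 2025 and January 18, 2025 respectively; done January 9, 2025 — within the window.

None — every step was satisfied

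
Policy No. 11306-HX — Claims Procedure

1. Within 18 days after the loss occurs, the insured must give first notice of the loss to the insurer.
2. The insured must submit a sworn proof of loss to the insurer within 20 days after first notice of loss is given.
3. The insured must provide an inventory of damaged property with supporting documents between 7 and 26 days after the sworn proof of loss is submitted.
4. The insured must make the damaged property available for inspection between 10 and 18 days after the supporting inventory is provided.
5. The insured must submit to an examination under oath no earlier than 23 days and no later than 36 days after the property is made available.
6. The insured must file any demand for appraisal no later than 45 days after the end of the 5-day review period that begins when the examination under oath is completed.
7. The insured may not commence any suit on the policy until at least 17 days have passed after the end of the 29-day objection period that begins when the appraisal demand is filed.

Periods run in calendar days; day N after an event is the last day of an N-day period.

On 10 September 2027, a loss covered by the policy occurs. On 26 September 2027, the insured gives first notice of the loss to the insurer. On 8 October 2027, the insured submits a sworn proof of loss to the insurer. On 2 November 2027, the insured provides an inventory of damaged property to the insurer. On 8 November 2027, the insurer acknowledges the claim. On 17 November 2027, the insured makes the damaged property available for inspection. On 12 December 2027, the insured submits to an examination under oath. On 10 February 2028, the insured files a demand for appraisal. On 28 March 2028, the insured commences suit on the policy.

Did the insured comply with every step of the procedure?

No

Step 1: 18 days after 10 September 2027 (when the loss occurs) is 28 September 2027; 26 September 2027 is within that limit.
Step 2: 20 days after 26 September 2027 (when first notice of loss is given) is 16 October 2027; completed 8 October 2027, before the deadline.
Step 3: the window is 7–26 days after 8 October 2027 (when the sworn proof of loss is submitted), so 15 October 2027 through 3 November 2027; done 2 November 2027, which is between those dates.
Step 4: the window is 10–18 days after 2 November 2027 (when the supporting inventory is provided), so 12 November 2027 through 20 November 2027; done 17 November 2027, which is between those dates.
Step 5: the window is 23–36 days after 17 November 2027 (when the property is made available), so 10 December 2027 through 23 December 2027; 12 December 2027 falls inside that range.
Step 6: 45 days after 17 December 2027 (end of the 5-day review period, which began when the examination under oath is completed on 12 December 2027) is 31 January 2028; not done until 10 February 2028, 10 days after the deadline.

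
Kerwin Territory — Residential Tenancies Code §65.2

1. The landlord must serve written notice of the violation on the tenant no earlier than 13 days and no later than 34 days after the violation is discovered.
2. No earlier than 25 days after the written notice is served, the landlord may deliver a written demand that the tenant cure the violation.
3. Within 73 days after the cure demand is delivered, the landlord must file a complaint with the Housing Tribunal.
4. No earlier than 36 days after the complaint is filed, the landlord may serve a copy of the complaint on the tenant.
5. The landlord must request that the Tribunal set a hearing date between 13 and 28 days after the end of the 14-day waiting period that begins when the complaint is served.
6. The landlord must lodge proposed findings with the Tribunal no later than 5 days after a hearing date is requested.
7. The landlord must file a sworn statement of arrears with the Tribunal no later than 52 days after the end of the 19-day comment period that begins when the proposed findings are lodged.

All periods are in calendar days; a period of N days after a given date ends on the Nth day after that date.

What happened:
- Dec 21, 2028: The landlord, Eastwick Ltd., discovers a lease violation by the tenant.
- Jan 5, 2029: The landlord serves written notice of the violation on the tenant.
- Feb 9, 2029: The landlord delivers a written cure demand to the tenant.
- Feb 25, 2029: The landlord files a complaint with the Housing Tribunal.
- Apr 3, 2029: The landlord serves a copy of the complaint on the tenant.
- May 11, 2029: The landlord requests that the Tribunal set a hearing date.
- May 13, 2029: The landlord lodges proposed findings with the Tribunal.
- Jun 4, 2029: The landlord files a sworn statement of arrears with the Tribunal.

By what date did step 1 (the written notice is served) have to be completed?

Step 1 runs from Dec 21, 2028, when the violation is discovered. The window is 13–34 days after Dec 21, 2028; it closes on Jan 24, 2029.

Jan 24, 2029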